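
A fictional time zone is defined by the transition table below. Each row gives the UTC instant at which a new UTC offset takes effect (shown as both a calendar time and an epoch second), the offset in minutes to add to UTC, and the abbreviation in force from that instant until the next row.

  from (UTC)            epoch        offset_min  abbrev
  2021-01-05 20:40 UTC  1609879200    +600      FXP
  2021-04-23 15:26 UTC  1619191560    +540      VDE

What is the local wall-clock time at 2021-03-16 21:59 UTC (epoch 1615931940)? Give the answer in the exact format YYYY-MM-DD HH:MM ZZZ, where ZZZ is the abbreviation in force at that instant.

Query: 2021-03-16 21:59 UTC
Rule 1/2 (FXP, +10:00): 2021-01-05 20:40 UTC ≤ query < 2021-04-23 15:26 UTC
21·60 + 59 + 600 = 1919 min
1919 = 1·1440 + 479; 479 = 7·60 + 59 → 07:59, 2021-03-16 + 1 day = 2021-03-17
→ 2021-03-17 07:59 FXP

2021-03-17 07:59 FXP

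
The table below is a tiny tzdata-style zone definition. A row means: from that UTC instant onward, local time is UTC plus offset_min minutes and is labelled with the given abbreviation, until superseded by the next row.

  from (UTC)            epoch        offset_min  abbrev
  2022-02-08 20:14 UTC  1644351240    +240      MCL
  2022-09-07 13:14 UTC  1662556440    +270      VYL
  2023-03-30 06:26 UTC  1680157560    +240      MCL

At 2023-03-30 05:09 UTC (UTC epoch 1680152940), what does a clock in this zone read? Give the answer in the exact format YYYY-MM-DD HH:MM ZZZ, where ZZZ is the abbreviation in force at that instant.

Query: 2023-03-30 05:09 UTC
Rule 2/3 (VYL, +04:30): 2022-09-07 13:14 UTC ≤ query < 2023-03-30 06:26 UTC
5·60 + 9 + 270 = 579 min
579 = 0·1440 + 579; 579 = 9·60 + 39 → 09:39, same day
→ 2023-03-30 09:39 VYL

2023-03-30 09:39 VYL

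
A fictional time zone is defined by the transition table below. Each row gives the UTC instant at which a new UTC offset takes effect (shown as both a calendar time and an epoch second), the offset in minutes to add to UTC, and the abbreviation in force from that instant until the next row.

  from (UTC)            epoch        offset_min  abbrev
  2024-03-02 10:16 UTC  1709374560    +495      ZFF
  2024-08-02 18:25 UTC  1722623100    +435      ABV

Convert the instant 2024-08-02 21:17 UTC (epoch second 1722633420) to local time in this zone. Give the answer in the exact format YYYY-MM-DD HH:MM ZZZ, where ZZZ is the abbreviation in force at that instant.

2024-08-03 04:32 ABV

Query: 2024-08-02 21:17 UTC
Rule 2/2 (ABV, +07:15): 2024-08-02 18:25 UTC ≤ query < +∞
21·60 + 17 + 435 = 1712 min
1712 = 1·1440 + 272; 272 = 4·60 + 32 → 04:32, 2024-08-02 + 1 day = 2024-08-03
→ 2024-08-03 04:32 ABV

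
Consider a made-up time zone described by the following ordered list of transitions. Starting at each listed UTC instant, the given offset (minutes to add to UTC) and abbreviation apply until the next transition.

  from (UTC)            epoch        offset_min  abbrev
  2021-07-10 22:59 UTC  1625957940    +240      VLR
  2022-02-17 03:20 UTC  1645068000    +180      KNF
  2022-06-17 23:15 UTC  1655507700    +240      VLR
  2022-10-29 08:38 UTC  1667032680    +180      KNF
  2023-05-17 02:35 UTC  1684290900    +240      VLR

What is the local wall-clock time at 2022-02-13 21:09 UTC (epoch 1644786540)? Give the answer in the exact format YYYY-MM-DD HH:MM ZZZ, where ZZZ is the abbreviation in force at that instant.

Query: 2022-02-13 21:09 UTC
Rule 1/5 (VLR, +04:00): 2021-07-10 22:59 UTC ≤ query < 2022-02-17 03:20 UTC
21·60 + 9 + 240 = 1509 min
1509 = 1·1440 + 69; 69 = 1·60 + 9 → 01:09, 2022-02-13 + 1 day = 2022-02-14
→ 2022-02-14 01:09 VLR

2022-02-14 01:09 VLR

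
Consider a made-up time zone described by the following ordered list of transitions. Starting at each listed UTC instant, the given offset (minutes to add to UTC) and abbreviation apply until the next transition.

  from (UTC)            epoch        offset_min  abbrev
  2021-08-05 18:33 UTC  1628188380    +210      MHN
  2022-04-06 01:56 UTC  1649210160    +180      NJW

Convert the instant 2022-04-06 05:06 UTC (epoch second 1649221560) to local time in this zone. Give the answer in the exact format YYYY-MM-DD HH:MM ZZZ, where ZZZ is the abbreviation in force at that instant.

Query: 2022-04-06 05:06 UTC
Rule 2/2 (NJW, +03:00): 2022-04-06 01:56 UTC ≤ query < +∞
5·60 + 6 + 180 = 486 min
486 = 0·1440 + 486; 486 = 8·60 + 6 → 08:06, same day
→ 2022-04-06 08:06 NJW

2022-04-06 08:06 NJW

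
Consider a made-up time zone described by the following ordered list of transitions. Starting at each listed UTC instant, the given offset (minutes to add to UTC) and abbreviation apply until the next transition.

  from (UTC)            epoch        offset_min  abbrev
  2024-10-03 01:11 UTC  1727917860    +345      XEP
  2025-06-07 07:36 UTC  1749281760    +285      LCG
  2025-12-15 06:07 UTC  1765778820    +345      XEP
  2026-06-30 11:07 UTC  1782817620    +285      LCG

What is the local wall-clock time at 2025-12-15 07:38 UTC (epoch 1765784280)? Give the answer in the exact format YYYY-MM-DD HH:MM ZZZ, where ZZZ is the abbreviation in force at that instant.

2025-12-15 13:23 XEP

Query: 2025-12-15 07:38 UTC
Rule 3/4 (XEP, +05:45): 2025-12-15 06:07 UTC ≤ query < 2026-06-30 11:07 UTC
7·60 + 38 + 345 = 803 min
803 = 0·1440 + 803; 803 = 13·60 + 23 → 13:23, same day
→ 2025-12-15 13:23 XEP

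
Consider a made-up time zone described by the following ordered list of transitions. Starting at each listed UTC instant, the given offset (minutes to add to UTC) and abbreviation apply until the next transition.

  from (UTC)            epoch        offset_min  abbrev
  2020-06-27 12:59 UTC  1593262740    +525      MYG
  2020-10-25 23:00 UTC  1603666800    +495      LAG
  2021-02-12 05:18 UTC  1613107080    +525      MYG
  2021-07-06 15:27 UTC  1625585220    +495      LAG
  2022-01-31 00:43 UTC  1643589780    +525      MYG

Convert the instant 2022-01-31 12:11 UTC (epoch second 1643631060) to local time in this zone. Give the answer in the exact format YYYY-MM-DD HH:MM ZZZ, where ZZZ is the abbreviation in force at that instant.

Query: 2022-01-31 12:11 UTC
Rule 5/5 (MYG, +08:45): 2022-01-31 00:43 UTC ≤ query < +∞
12·60 + 11 + 525 = 1256 min
1256 = 0·1440 + 1256; 1256 = 20·60 + 56 → 20:56, same day
→ 2022-01-31 20:56 MYG

2022-01-31 20:56 MYG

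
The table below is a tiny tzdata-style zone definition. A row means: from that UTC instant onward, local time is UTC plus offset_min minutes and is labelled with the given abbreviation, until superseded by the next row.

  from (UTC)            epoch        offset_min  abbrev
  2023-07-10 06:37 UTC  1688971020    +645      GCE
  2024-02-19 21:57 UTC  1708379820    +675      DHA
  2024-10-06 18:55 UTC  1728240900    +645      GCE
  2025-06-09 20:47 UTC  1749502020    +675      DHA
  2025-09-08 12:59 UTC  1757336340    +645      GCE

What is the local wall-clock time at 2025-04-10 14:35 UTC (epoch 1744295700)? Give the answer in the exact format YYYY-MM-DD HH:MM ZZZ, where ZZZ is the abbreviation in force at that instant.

2025-04-11 01:20 GCE

Query: 2025-04-10 14:35 UTC
Rule 3/5 (GCE, +10:45): 2024-10-06 18:55 UTC ≤ query < 2025-06-09 20:47 UTC
14·60 + 35 + 645 = 1520 min
1520 = 1·1440 + 80; 80 = 1·60 + 20 → 01:20, 2025-04-10 + 1 day = 2025-04-11
→ 2025-04-11 01:20 GCE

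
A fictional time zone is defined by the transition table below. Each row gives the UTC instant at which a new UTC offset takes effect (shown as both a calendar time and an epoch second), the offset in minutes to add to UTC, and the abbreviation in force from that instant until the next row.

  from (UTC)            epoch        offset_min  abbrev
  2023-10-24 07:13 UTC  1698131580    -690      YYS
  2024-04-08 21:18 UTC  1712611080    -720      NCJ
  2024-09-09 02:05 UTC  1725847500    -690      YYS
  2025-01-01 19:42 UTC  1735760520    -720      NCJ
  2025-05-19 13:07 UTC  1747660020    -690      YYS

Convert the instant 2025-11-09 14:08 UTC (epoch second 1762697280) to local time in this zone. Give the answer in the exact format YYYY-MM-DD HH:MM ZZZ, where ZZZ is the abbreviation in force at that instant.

Query: 2025-11-09 14:08 UTC
Rule 5/5 (YYS, -11:30): 2025-05-19 13:07 UTC ≤ query < +∞
14·60 + 8 - 690 = 158 min
158 = 0·1440 + 158; 158 = 2·60 + 38 → 02:38, same day
→ 2025-11-09 02:38 YYS

2025-11-09 02:38 YYS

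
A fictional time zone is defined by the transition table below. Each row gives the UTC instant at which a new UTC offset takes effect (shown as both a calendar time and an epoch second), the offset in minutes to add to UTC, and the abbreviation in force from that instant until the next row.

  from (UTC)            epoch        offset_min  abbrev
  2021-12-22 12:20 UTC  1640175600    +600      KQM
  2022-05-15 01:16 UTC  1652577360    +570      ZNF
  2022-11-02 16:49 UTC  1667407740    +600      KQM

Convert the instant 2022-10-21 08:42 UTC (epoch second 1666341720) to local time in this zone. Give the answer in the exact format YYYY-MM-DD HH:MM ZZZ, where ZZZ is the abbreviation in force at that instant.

2022-10-21 18:12 ZNF

Query: 2022-10-21 08:42 UTC
Rule 2/3 (ZNF, +09:30): 2022-05-15 01:16 UTC ≤ query < 2022-11-02 16:49 UTC
8·60 + 42 + 570 = 1092 min
1092 = 0·1440 + 1092; 1092 = 18·60 + 12 → 18:12, same day
→ 2022-10-21 18:12 ZNF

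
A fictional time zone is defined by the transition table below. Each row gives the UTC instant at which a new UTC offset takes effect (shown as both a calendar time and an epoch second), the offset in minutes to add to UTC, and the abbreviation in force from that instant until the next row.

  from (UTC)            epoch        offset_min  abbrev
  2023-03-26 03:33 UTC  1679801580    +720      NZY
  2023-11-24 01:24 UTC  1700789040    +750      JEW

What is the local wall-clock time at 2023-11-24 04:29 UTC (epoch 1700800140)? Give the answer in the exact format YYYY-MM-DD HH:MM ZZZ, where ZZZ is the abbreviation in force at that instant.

Query: 2023-11-24 04:29 UTC
Rule 2/2 (JEW, +12:30): 2023-11-24 01:24 UTC ≤ query < +∞
4·60 + 29 + 750 = 1019 min
1019 = 0·1440 + 1019; 1019 = 16·60 + 59 → 16:59, same day
→ 2023-11-24 16:59 JEW

2023-11-24 16:59 JEW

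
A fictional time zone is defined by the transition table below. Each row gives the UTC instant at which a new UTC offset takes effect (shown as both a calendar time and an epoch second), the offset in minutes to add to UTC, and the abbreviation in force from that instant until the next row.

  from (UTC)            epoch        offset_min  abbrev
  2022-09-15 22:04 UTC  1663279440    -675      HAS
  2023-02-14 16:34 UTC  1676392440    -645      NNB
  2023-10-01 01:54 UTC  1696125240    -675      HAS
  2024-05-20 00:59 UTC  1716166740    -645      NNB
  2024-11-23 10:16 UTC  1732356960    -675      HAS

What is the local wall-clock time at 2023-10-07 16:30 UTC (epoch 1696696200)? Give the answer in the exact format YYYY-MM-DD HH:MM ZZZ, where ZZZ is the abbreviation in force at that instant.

2023-10-07 05:15 HAS

Query: 2023-10-07 16:30 UTC
Rule 3/5 (HAS, -11:15): 2023-10-01 01:54 UTC ≤ query < 2024-05-20 00:59 UTC
16·60 + 30 - 675 = 315 min
315 = 0·1440 + 315; 315 = 5·60 + 15 → 05:15, same day
→ 2023-10-07 05:15 HAS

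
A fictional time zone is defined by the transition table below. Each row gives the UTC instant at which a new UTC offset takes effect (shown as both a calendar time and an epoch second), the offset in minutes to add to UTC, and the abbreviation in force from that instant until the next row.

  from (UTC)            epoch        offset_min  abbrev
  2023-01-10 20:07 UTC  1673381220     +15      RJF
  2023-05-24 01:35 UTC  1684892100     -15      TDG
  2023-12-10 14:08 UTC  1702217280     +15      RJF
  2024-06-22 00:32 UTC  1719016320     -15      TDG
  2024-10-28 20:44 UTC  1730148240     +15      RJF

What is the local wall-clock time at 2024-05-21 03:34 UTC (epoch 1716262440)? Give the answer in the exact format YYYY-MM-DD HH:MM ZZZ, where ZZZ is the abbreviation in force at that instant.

2024-05-21 03:49 RJF

Query: 2024-05-21 03:34 UTC
Rule 3/5 (RJF, +00:15): 2023-12-10 14:08 UTC ≤ query < 2024-06-22 00:32 UTC
3·60 + 34 + 15 = 229 min
229 = 0·1440 + 229; 229 = 3·60 + 49 → 03:49, same day
→ 2024-05-21 03:49 RJF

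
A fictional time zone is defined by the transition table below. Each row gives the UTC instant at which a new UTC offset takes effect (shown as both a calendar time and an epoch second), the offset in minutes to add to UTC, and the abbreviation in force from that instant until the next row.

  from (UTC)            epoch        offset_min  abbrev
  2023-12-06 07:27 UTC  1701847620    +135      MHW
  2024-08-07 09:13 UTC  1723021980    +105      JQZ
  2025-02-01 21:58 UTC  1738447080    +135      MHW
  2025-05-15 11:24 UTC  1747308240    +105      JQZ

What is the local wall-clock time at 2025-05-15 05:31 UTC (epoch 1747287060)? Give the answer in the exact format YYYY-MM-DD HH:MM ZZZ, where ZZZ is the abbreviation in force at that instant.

Query: 2025-05-15 05:31 UTC
Rule 3/4 (MHW, +02:15): 2025-02-01 21:58 UTC ≤ query < 2025-05-15 11:24 UTC
5·60 + 31 + 135 = 466 min
466 = 0·1440 + 466; 466 = 7·60 + 46 → 07:46, same day
→ 2025-05-15 07:46 MHW

2025-05-15 07:46 MHW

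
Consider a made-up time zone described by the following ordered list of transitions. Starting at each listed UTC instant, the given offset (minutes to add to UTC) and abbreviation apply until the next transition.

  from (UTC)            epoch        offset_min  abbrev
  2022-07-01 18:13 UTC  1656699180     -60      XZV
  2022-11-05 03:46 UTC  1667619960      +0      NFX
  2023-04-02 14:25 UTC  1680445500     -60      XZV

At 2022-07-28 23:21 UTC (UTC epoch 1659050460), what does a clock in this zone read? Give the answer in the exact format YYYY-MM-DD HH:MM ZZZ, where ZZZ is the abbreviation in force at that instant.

2022-07-28 22:21 XZV

Query: 2022-07-28 23:21 UTC
Rule 1/3 (XZV, -01:00): 2022-07-01 18:13 UTC ≤ query < 2022-11-05 03:46 UTC
23·60 + 21 - 60 = 1341 min
1341 = 0·1440 + 1341; 1341 = 22·60 + 21 → 22:21, same day
→ 2022-07-28 22:21 XZV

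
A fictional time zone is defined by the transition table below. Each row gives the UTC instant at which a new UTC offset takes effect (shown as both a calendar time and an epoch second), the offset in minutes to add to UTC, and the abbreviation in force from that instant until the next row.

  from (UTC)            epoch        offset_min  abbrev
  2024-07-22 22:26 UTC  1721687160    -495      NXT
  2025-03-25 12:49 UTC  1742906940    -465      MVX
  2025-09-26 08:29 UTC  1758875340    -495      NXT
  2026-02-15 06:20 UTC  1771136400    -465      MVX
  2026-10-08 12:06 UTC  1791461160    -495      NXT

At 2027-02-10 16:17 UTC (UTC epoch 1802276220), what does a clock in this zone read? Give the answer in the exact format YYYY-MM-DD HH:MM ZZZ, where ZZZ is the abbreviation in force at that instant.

2027-02-10 08:02 NXT

Query: 2027-02-10 16:17 UTC
Rule 5/5 (NXT, -08:15): 2026-10-08 12:06 UTC ≤ query < +∞
16·60 + 17 - 495 = 482 min
482 = 0·1440 + 482; 482 = 8·60 + 2 → 08:02, same day
→ 2027-02-10 08:02 NXT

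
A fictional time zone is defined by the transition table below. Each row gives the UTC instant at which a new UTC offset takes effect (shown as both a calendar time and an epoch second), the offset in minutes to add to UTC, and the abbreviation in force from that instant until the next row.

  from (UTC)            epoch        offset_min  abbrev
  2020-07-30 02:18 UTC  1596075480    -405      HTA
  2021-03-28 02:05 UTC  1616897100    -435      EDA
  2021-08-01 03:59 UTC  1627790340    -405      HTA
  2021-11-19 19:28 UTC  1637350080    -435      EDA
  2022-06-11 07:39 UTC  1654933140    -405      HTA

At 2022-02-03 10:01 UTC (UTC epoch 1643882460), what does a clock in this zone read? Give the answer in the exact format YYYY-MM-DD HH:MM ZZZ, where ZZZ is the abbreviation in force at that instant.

Query: 2022-02-03 10:01 UTC
Rule 4/5 (EDA, -07:15): 2021-11-19 19:28 UTC ≤ query < 2022-06-11 07:39 UTC
10·60 + 1 - 435 = 166 min
166 = 0·1440 + 166; 166 = 2·60 + 46 → 02:46, same day
→ 2022-02-03 02:46 EDA

2022-02-03 02:46 EDA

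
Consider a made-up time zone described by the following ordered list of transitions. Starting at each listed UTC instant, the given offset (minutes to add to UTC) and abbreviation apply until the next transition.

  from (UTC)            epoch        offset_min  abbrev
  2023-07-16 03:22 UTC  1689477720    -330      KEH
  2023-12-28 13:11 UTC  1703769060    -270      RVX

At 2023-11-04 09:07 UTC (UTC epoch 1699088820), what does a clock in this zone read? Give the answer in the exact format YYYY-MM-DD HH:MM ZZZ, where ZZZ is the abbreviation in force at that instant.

Query: 2023-11-04 09:07 UTC
Rule 1/2 (KEH, -05:30): 2023-07-16 03:22 UTC ≤ query < 2023-12-28 13:11 UTC
9·60 + 7 - 330 = 217 min
217 = 0·1440 + 217; 217 = 3·60 + 37 → 03:37, same day
→ 2023-11-04 03:37 KEH

2023-11-04 03:37 KEH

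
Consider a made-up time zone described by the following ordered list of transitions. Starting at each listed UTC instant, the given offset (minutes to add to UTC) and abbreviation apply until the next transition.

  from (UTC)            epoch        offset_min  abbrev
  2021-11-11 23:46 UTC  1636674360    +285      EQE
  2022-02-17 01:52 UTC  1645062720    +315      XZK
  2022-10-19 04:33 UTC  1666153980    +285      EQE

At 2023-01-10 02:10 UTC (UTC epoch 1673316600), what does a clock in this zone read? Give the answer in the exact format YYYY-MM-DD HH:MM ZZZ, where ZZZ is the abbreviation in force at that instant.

Query: 2023-01-10 02:10 UTC
Rule 3/3 (EQE, +04:45): 2022-10-19 04:33 UTC ≤ query < +∞
2·60 + 10 + 285 = 415 min
415 = 0·1440 + 415; 415 = 6·60 + 55 → 06:55, same day
→ 2023-01-10 06:55 EQE

2023-01-10 06:55 EQE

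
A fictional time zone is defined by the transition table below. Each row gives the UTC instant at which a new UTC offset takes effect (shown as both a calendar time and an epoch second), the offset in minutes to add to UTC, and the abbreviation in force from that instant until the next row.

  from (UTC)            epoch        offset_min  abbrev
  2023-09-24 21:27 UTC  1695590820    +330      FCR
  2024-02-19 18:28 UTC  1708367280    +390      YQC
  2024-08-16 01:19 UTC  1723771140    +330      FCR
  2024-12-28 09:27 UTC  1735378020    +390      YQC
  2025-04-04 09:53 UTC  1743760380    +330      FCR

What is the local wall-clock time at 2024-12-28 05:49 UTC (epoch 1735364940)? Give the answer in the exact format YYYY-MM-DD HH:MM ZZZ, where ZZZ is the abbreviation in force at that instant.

Query: 2024-12-28 05:49 UTC
Rule 3/5 (FCR, +05:30): 2024-08-16 01:19 UTC ≤ query < 2024-12-28 09:27 UTC
5·60 + 49 + 330 = 679 min
679 = 0·1440 + 679; 679 = 11·60 + 19 → 11:19, same day
→ 2024-12-28 11:19 FCR

2024-12-28 11:19 FCR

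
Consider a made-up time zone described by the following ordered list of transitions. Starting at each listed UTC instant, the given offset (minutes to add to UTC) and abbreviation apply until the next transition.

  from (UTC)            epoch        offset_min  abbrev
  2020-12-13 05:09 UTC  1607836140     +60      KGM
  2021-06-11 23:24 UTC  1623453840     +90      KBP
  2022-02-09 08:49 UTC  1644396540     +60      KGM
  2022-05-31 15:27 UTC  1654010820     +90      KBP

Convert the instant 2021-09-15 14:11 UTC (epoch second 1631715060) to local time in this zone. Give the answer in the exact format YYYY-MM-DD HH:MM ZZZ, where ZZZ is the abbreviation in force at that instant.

2021-09-15 15:41 KBP

Query: 2021-09-15 14:11 UTC
Rule 2/4 (KBP, +01:30): 2021-06-11 23:24 UTC ≤ query < 2022-02-09 08:49 UTC
14·60 + 11 + 90 = 941 min
941 = 0·1440 + 941; 941 = 15·60 + 41 → 15:41, same day
→ 2021-09-15 15:41 KBP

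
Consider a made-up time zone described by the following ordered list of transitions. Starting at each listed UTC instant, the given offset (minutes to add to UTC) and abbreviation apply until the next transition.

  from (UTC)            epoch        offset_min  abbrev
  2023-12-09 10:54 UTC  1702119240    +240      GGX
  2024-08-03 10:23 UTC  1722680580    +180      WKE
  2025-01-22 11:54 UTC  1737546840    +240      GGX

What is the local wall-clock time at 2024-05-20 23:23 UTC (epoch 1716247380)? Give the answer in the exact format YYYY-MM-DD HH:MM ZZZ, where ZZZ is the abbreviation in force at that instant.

Query: 2024-05-20 23:23 UTC
Rule 1/3 (GGX, +04:00): 2023-12-09 10:54 UTC ≤ query < 2024-08-03 10:23 UTC
23·60 + 23 + 240 = 1643 min
1643 = 1·1440 + 203; 203 = 3·60 + 23 → 03:23, 2024-05-20 + 1 day = 2024-05-21
→ 2024-05-21 03:23 GGX

2024-05-21 03:23 GGX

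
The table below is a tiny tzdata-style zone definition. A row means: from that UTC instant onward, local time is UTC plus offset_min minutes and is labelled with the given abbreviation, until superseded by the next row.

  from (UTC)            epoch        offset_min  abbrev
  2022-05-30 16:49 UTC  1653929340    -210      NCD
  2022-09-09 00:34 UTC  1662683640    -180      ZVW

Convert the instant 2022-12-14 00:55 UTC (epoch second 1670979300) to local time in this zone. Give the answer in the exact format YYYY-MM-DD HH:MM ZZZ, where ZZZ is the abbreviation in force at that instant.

2022-12-13 21:55 ZVW

Query: 2022-12-14 00:55 UTC
Rule 2/2 (ZVW, -03:00): 2022-09-09 00:34 UTC ≤ query < +∞
0·60 + 55 - 180 = -125 min
-125 = -1·1440 + 1315; 1315 = 21·60 + 55 → 21:55, 2022-12-14 - 1 day = 2022-12-13
→ 2022-12-13 21:55 ZVW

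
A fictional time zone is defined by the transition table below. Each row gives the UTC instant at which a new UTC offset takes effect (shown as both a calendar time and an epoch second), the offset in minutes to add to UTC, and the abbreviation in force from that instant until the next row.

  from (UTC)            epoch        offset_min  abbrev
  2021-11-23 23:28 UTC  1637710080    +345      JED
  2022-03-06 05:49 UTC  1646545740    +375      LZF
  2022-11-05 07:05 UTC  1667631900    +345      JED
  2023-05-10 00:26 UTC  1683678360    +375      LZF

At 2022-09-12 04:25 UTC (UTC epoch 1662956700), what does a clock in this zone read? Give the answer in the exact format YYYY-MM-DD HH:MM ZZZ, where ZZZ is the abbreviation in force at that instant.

2022-09-12 10:40 LZF

Query: 2022-09-12 04:25 UTC
Rule 2/4 (LZF, +06:15): 2022-03-06 05:49 UTC ≤ query < 2022-11-05 07:05 UTC
4·60 + 25 + 375 = 640 min
640 = 0·1440 + 640; 640 = 10·60 + 40 → 10:40, same day
→ 2022-09-12 10:40 LZF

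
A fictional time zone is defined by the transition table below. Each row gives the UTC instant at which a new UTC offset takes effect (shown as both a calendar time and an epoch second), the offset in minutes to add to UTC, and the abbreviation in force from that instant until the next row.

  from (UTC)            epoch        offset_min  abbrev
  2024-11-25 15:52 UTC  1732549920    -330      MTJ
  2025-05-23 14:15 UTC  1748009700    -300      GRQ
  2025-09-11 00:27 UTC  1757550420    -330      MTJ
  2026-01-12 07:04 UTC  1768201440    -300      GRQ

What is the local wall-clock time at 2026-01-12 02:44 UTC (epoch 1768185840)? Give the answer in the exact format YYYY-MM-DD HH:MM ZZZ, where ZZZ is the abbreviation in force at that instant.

2026-01-11 21:14 MTJ

Query: 2026-01-12 02:44 UTC
Rule 3/4 (MTJ, -05:30): 2025-09-11 00:27 UTC ≤ query < 2026-01-12 07:04 UTC
2·60 + 44 - 330 = -166 min
-166 = -1·1440 + 1274; 1274 = 21·60 + 14 → 21:14, 2026-01-12 - 1 day = 2026-01-11
→ 2026-01-11 21:14 MTJ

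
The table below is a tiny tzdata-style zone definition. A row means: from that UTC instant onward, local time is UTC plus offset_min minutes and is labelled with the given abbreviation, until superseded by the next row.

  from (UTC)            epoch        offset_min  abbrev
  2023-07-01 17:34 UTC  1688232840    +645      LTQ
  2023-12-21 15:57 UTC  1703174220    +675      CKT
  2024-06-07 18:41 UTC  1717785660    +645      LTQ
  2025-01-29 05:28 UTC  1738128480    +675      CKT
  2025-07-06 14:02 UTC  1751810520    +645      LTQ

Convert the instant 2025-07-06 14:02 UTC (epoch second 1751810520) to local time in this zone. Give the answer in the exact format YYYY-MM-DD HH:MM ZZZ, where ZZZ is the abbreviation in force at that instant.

Query: 2025-07-06 14:02 UTC
Rule 5/5 (LTQ, +10:45): 2025-07-06 14:02 UTC ≤ query < +∞
14·60 + 2 + 645 = 1487 min
1487 = 1·1440 + 47; 47 = 0·60 + 47 → 00:47, 2025-07-06 + 1 day = 2025-07-07
→ 2025-07-07 00:47 LTQ

2025-07-07 00:47 LTQ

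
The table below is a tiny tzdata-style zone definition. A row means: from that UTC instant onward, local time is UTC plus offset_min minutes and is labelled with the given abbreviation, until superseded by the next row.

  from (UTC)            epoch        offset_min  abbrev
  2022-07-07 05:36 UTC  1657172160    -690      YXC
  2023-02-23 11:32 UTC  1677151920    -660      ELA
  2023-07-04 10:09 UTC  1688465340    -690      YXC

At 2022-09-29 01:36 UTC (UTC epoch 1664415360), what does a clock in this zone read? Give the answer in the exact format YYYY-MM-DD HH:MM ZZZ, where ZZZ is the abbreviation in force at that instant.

2022-09-28 14:06 YXC

Query: 2022-09-29 01:36 UTC
Rule 1/3 (YXC, -11:30): 2022-07-07 05:36 UTC ≤ query < 2023-02-23 11:32 UTC
1·60 + 36 - 690 = -594 min
-594 = -1·1440 + 846; 846 = 14·60 + 6 → 14:06, 2022-09-29 - 1 day = 2022-09-28
→ 2022-09-28 14:06 YXC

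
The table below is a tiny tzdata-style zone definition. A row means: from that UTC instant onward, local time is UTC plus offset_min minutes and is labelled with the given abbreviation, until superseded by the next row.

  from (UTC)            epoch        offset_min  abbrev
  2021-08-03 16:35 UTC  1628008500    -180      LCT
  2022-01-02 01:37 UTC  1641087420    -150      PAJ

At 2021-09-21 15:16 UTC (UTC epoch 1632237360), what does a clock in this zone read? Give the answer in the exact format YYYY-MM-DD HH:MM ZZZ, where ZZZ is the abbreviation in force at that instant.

Query: 2021-09-21 15:16 UTC
Rule 1/2 (LCT, -03:00): 2021-08-03 16:35 UTC ≤ query < 2022-01-02 01:37 UTC
15·60 + 16 - 180 = 736 min
736 = 0·1440 + 736; 736 = 12·60 + 16 → 12:16, same day
→ 2021-09-21 12:16 LCT

2021-09-21 12:16 LCT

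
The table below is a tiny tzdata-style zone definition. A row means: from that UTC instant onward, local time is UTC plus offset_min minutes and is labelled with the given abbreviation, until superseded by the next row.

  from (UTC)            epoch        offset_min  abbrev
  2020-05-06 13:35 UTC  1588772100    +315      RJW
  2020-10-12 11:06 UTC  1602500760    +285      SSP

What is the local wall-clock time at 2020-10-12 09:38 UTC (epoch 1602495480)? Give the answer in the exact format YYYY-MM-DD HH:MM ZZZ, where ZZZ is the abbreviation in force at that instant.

Query: 2020-10-12 09:38 UTC
Rule 1/2 (RJW, +05:15): 2020-05-06 13:35 UTC ≤ query < 2020-10-12 11:06 UTC
9·60 + 38 + 315 = 893 min
893 = 0·1440 + 893; 893 = 14·60 + 53 → 14:53, same day
→ 2020-10-12 14:53 RJW

2020-10-12 14:53 RJW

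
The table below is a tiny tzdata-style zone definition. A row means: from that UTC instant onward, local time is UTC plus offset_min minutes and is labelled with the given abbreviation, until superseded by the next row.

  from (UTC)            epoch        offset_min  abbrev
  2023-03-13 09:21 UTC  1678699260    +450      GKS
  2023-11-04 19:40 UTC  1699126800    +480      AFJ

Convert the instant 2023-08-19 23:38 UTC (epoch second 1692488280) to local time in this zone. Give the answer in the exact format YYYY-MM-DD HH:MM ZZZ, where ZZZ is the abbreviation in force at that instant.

2023-08-20 07:08 GKS

Query: 2023-08-19 23:38 UTC
Rule 1/2 (GKS, +07:30): 2023-03-13 09:21 UTC ≤ query < 2023-11-04 19:40 UTC
23·60 + 38 + 450 = 1868 min
1868 = 1·1440 + 428; 428 = 7·60 + 8 → 07:08, 2023-08-19 + 1 day = 2023-08-20
→ 2023-08-20 07:08 GKS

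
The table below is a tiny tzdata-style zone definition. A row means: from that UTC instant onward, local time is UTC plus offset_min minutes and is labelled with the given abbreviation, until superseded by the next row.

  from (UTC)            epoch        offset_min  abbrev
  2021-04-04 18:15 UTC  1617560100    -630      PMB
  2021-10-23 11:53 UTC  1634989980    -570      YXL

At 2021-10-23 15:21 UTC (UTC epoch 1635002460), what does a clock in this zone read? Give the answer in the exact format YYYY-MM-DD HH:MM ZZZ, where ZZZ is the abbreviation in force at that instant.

Query: 2021-10-23 15:21 UTC
Rule 2/2 (YXL, -09:30): 2021-10-23 11:53 UTC ≤ query < +∞
15·60 + 21 - 570 = 351 min
351 = 0·1440 + 351; 351 = 5·60 + 51 → 05:51, same day
→ 2021-10-23 05:51 YXL

2021-10-23 05:51 YXL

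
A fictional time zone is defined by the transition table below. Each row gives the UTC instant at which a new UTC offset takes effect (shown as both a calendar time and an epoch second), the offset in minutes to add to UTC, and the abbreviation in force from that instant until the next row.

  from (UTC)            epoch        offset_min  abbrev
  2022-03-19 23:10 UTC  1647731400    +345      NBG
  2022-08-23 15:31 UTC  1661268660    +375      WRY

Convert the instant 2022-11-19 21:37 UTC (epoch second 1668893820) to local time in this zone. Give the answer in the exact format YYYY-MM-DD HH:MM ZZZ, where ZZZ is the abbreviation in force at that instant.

Query: 2022-11-19 21:37 UTC
Rule 2/2 (WRY, +06:15): 2022-08-23 15:31 UTC ≤ query < +∞
21·60 + 37 + 375 = 1672 min
1672 = 1·1440 + 232; 232 = 3·60 + 52 → 03:52, 2022-11-19 + 1 day = 2022-11-20
→ 2022-11-20 03:52 WRY

2022-11-20 03:52 WRY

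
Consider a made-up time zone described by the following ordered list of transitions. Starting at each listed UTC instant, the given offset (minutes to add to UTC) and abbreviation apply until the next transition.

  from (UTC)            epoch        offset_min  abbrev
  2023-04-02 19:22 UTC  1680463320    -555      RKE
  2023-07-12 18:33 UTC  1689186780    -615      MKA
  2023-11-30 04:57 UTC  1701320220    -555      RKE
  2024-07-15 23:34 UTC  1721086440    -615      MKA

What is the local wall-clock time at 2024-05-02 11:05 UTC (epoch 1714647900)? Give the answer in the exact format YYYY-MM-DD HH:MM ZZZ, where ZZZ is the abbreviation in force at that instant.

Query: 2024-05-02 11:05 UTC
Rule 3/4 (RKE, -09:15): 2023-11-30 04:57 UTC ≤ query < 2024-07-15 23:34 UTC
11·60 + 5 - 555 = 110 min
110 = 0·1440 + 110; 110 = 1·60 + 50 → 01:50, same day
→ 2024-05-02 01:50 RKE

2024-05-02 01:50 RKE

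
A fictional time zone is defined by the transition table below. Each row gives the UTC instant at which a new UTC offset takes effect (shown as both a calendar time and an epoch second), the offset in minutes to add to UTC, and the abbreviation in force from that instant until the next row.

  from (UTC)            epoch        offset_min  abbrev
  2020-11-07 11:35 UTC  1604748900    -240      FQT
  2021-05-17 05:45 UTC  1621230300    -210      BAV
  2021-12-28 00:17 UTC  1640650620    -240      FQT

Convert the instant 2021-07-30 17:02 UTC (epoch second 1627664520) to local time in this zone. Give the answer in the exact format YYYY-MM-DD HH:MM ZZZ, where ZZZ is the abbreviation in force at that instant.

2021-07-30 13:32 BAV

Query: 2021-07-30 17:02 UTC
Rule 2/3 (BAV, -03:30): 2021-05-17 05:45 UTC ≤ query < 2021-12-28 00:17 UTC
17·60 + 2 - 210 = 812 min
812 = 0·1440 + 812; 812 = 13·60 + 32 → 13:32, same day
→ 2021-07-30 13:32 BAV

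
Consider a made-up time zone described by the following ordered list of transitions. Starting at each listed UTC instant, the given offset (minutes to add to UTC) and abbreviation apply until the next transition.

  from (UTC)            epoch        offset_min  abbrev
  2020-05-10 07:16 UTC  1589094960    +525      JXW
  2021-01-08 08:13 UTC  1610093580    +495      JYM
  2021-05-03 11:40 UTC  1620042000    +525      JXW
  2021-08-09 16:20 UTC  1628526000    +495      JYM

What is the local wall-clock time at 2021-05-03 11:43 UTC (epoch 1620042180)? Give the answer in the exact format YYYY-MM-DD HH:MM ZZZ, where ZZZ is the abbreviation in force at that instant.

2021-05-03 20:28 JXW

Query: 2021-05-03 11:43 UTC
Rule 3/4 (JXW, +08:45): 2021-05-03 11:40 UTC ≤ query < 2021-08-09 16:20 UTC
11·60 + 43 + 525 = 1228 min
1228 = 0·1440 + 1228; 1228 = 20·60 + 28 → 20:28, same day
→ 2021-05-03 20:28 JXW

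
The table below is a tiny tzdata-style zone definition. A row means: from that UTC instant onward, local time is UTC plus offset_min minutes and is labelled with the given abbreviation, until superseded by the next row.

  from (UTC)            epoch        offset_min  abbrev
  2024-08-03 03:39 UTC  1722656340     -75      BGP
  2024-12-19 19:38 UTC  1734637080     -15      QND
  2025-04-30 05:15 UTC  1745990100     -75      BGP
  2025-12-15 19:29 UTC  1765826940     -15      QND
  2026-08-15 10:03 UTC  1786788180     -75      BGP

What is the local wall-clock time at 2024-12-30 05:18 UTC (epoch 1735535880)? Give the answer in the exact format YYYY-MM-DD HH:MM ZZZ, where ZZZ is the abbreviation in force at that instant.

Query: 2024-12-30 05:18 UTC
Rule 2/5 (QND, -00:15): 2024-12-19 19:38 UTC ≤ query < 2025-04-30 05:15 UTC
5·60 + 18 - 15 = 303 min
303 = 0·1440 + 303; 303 = 5·60 + 3 → 05:03, same day
→ 2024-12-30 05:03 QND

2024-12-30 05:03 QND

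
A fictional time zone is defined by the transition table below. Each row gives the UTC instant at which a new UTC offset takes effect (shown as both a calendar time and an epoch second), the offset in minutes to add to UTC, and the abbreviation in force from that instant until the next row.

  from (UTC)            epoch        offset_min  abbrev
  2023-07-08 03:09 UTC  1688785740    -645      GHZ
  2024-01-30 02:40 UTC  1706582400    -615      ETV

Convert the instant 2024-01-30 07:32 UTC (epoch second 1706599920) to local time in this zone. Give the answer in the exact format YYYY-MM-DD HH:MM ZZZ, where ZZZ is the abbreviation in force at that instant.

Query: 2024-01-30 07:32 UTC
Rule 2/2 (ETV, -10:15): 2024-01-30 02:40 UTC ≤ query < +∞
7·60 + 32 - 615 = -163 min
-163 = -1·1440 + 1277; 1277 = 21·60 + 17 → 21:17, 2024-01-30 - 1 day = 2024-01-29
→ 2024-01-29 21:17 ETV

2024-01-29 21:17 ETV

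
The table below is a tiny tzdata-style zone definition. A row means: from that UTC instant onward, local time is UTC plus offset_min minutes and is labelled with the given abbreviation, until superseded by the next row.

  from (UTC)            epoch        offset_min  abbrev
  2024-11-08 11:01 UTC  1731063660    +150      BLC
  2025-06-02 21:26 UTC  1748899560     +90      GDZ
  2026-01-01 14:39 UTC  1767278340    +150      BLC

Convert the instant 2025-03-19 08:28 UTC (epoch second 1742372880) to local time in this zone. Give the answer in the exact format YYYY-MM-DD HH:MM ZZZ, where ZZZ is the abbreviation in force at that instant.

2025-03-19 10:58 BLC

Query: 2025-03-19 08:28 UTC
Rule 1/3 (BLC, +02:30): 2024-11-08 11:01 UTC ≤ query < 2025-06-02 21:26 UTC
8·60 + 28 + 150 = 658 min
658 = 0·1440 + 658; 658 = 10·60 + 58 → 10:58, same day
→ 2025-03-19 10:58 BLC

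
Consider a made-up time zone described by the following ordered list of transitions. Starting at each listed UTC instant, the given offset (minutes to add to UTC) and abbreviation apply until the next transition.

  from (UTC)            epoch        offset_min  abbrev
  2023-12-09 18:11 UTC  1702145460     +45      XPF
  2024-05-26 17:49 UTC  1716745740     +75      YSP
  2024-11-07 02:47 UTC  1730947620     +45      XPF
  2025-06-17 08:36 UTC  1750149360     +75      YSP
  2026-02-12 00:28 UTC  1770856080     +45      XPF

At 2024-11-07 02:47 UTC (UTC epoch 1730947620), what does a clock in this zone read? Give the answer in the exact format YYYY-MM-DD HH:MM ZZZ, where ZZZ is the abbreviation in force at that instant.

2024-11-07 03:32 XPF

Query: 2024-11-07 02:47 UTC
Rule 3/5 (XPF, +00:45): 2024-11-07 02:47 UTC ≤ query < 2025-06-17 08:36 UTC
2·60 + 47 + 45 = 212 min
212 = 0·1440 + 212; 212 = 3·60 + 32 → 03:32, same day
→ 2024-11-07 03:32 XPF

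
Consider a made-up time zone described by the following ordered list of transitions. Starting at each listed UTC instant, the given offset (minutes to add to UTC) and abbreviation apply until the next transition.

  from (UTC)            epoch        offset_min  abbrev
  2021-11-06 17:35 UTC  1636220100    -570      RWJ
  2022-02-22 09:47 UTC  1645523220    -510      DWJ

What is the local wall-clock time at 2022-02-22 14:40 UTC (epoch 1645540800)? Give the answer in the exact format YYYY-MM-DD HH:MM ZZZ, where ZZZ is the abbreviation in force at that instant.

Query: 2022-02-22 14:40 UTC
Rule 2/2 (DWJ, -08:30): 2022-02-22 09:47 UTC ≤ query < +∞
14·60 + 40 - 510 = 370 min
370 = 0·1440 + 370; 370 = 6·60 + 10 → 06:10, same day
→ 2022-02-22 06:10 DWJ

2022-02-22 06:10 DWJ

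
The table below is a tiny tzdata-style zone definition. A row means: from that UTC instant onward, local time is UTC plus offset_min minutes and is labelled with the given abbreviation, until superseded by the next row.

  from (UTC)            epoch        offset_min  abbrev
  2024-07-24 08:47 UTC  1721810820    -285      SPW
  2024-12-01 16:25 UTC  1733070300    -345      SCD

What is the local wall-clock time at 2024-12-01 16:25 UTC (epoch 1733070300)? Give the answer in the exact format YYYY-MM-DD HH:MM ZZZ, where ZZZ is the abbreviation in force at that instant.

2024-12-01 10:40 SCD

Query: 2024-12-01 16:25 UTC
Rule 2/2 (SCD, -05:45): 2024-12-01 16:25 UTC ≤ query < +∞
16·60 + 25 - 345 = 640 min
640 = 0·1440 + 640; 640 = 10·60 + 40 → 10:40, same day
→ 2024-12-01 10:40 SCD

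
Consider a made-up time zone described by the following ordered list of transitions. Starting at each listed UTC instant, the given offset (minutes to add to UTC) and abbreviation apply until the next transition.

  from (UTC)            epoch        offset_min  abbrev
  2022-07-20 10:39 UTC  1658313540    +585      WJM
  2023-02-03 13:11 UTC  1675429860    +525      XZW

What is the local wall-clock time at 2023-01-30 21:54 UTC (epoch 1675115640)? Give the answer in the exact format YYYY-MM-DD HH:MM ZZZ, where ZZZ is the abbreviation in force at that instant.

2023-01-31 07:39 WJM

Query: 2023-01-30 21:54 UTC
Rule 1/2 (WJM, +09:45): 2022-07-20 10:39 UTC ≤ query < 2023-02-03 13:11 UTC
21·60 + 54 + 585 = 1899 min
1899 = 1·1440 + 459; 459 = 7·60 + 39 → 07:39, 2023-01-30 + 1 day = 2023-01-31
→ 2023-01-31 07:39 WJM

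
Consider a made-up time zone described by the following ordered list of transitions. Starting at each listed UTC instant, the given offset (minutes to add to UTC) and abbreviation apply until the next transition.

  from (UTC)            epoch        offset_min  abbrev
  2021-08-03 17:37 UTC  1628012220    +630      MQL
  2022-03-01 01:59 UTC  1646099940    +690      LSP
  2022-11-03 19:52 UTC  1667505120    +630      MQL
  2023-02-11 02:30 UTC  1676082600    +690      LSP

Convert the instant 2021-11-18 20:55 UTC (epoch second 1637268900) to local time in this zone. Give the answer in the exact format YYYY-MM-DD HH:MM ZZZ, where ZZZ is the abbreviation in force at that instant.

2021-11-19 07:25 MQL

Query: 2021-11-18 20:55 UTC
Rule 1/4 (MQL, +10:30): 2021-08-03 17:37 UTC ≤ query < 2022-03-01 01:59 UTC
20·60 + 55 + 630 = 1885 min
1885 = 1·1440 + 445; 445 = 7·60 + 25 → 07:25, 2021-11-18 + 1 day = 2021-11-19
→ 2021-11-19 07:25 MQL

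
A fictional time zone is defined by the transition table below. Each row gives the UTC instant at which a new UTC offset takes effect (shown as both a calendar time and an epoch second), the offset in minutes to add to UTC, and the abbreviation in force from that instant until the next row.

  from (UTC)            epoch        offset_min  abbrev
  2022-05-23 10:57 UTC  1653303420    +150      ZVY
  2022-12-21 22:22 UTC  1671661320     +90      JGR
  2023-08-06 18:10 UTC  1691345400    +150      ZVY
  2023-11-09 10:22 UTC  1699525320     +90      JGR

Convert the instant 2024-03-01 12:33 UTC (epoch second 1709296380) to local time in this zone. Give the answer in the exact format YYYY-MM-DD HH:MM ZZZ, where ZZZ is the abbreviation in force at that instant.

2024-03-01 14:03 JGR

Query: 2024-03-01 12:33 UTC
Rule 4/4 (JGR, +01:30): 2023-11-09 10:22 UTC ≤ query < +∞
12·60 + 33 + 90 = 843 min
843 = 0·1440 + 843; 843 = 14·60 + 3 → 14:03, same day
→ 2024-03-01 14:03 JGR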